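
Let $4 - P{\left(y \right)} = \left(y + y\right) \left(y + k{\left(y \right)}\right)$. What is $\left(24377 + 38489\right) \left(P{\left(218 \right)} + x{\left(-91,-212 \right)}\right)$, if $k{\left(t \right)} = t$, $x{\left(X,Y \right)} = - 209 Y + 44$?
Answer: $-9162090840$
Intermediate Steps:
$x{\left(X,Y \right)} = 44 - 209 Y$
$P{\left(y \right)} = 4 - 4 y^{2}$ ($P{\left(y \right)} = 4 - \left(y + y\right) \left(y + y\right) = 4 - 2 y 2 y = 4 - 4 y^{2}$)
$\left(24377 + 38489\right) \left(P{\left(218 \right)} + x{\left(-91,-212 \right)}\right) = \left(24377 + 38489\right) \left(\left(4 - 4 \cdot 218^{2}\right) + \left(44 - -44308\right)\right) = 62866 \left(\left(4 - 190096\right) + \left(44 + 44308\right)\right) = 62866 \left(\left(4 - 190096\right) + 44352\right) = 62866 \left(-190092 + 44352\right) = 62866 \left(-145740\right) = -9162090840$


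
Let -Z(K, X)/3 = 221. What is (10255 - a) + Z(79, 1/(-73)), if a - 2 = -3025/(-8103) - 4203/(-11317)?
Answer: 879350542256/91701651 ≈ 9589.3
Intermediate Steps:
a = 251694136/91701651 (a = 2 + (-3025/(-8103) - 4203/(-11317)) = 2 + (-3025*(-1/8103) - 4203*(-1/11317)) = 2 + (3025/8103 + 4203/11317) = 2 + 68290834/91701651 = 251694136/91701651 ≈ 2.7447)
Z(K, X) = -663 (Z(K, X) = -3*221 = -663)
(10255 - a) + Z(79, 1/(-73)) = (10255 - 1*251694136/91701651) - 663 = (10255 - 251694136/91701651) - 663 = 940148736869/91701651 - 663 = 879350542256/91701651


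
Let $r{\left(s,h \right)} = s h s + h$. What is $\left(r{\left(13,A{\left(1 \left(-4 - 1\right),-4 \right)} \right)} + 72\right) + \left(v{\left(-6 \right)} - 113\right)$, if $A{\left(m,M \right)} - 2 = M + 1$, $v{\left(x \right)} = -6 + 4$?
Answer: $-213$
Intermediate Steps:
$v{\left(x \right)} = -2$
$A{\left(m,M \right)} = 3 + M$ ($A{\left(m,M \right)} = 2 + \left(M + 1\right) = 2 + \left(1 + M\right) = 3 + M$)
$r{\left(s,h \right)} = h + h s^{2}$ ($r{\left(s,h \right)} = h s s + h = h s^{2} + h = h + h s^{2}$)
$\left(r{\left(13,A{\left(1 \left(-4 - 1\right),-4 \right)} \right)} + 72\right) + \left(v{\left(-6 \right)} - 113\right) = \left(\left(3 - 4\right) \left(1 + 13^{2}\right) + 72\right) - 115 = \left(- (1 + 169) + 72\right) - 115 = \left(\left(-1\right) 170 + 72\right) - 115 = \left(-170 + 72\right) - 115 = -98 - 115 = -213$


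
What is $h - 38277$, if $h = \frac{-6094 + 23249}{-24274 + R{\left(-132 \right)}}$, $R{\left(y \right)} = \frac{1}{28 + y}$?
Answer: $- \frac{96631955789}{2524497} \approx -38278.0$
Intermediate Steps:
$h = - \frac{1784120}{2524497}$ ($h = \frac{-6094 + 23249}{-24274 + \frac{1}{28 - 132}} = \frac{17155}{-24274 + \frac{1}{-104}} = \frac{17155}{-24274 - \frac{1}{104}} = \frac{17155}{- \frac{2524497}{104}} = 17155 \left(- \frac{104}{2524497}\right) = - \frac{1784120}{2524497} \approx -0.70672$)
$h - 38277 = - \frac{1784120}{2524497} - 38277 = - \frac{96631955789}{2524497}$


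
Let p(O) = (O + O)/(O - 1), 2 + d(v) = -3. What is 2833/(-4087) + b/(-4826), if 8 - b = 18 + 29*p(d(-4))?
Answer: -40300949/59171586 ≈ -0.68109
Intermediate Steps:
d(v) = -5 (d(v) = -2 - 3 = -5)
p(O) = 2*O/(-1 + O) (p(O) = (2*O)/(-1 + O) = 2*O/(-1 + O))
b = -175/3 (b = 8 - (18 + 29*(2*(-5)/(-1 - 5))) = 8 - (18 + 29*(2*(-5)/(-6))) = 8 - (18 + 29*(2*(-5)*(-1/6))) = 8 - (18 + 29*(5/3)) = 8 - (18 + 145/3) = 8 - 1*199/3 = 8 - 199/3 = -175/3 ≈ -58.333)
2833/(-4087) + b/(-4826) = 2833/(-4087) - 175/3/(-4826) = 2833*(-1/4087) - 175/3*(-1/4826) = -2833/4087 + 175/14478 = -40300949/59171586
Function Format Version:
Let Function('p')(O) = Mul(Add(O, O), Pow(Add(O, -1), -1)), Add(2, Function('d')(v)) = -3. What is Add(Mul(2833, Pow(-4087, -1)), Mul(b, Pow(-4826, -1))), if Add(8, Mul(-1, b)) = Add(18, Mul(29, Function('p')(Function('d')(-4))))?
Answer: Rational(-40300949, 59171586) ≈ -0.68109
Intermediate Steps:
Function('d')(v) = -5 (Function('d')(v) = Add(-2, -3) = -5)
Function('p')(O) = Mul(2, O, Pow(Add(-1, O), -1)) (Function('p')(O) = Mul(Mul(2, O), Pow(Add(-1, O), -1)) = Mul(2, O, Pow(Add(-1, O), -1)))
b = Rational(-175, 3) (b = Add(8, Mul(-1, Add(18, Mul(29, Mul(2, -5, Pow(Add(-1, -5), -1)))))) = Add(8, Mul(-1, Add(18, Mul(29, Mul(2, -5, Pow(-6, -1)))))) = Add(8, Mul(-1, Add(18, Mul(29, Mul(2, -5, Rational(-1, 6)))))) = Add(8, Mul(-1, Add(18, Mul(29, Rational(5, 3))))) = Add(8, Mul(-1, Add(18, Rational(145, 3)))) = Add(8, Mul(-1, Rational(199, 3))) = Add(8, Rational(-199, 3)) = Rational(-175, 3) ≈ -58.333)
Add(Mul(2833, Pow(-4087, -1)), Mul(b, Pow(-4826, -1))) = Add(Mul(2833, Pow(-4087, -1)), Mul(Rational(-175, 3), Pow(-4826, -1))) = Add(Mul(2833, Rational(-1, 4087)), Mul(Rational(-175, 3), Rational(-1, 4826))) = Add(Rational(-2833, 4087), Rational(175, 14478)) = Rational(-40300949, 59171586)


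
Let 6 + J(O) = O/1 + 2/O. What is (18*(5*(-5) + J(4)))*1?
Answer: -477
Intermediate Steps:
J(O) = -6 + O + 2/O (J(O) = -6 + (O/1 + 2/O) = -6 + (O*1 + 2/O) = -6 + (O + 2/O) = -6 + O + 2/O)
(18*(5*(-5) + J(4)))*1 = (18*(5*(-5) + (-6 + 4 + 2/4)))*1 = (18*(-25 + (-6 + 4 + 2*(1/4))))*1 = (18*(-25 + (-6 + 4 + 1/2)))*1 = (18*(-25 - 3/2))*1 = (18*(-53/2))*1 = -477*1 = -477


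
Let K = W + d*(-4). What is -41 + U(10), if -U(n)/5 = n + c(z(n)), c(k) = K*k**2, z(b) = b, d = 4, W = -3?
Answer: 9409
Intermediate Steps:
K = -19 (K = -3 + 4*(-4) = -3 - 16 = -19)
c(k) = -19*k**2
U(n) = -5*n + 95*n**2 (U(n) = -5*(n - 19*n**2) = -5*n + 95*n**2)
-41 + U(10) = -41 + 5*10*(-1 + 19*10) = -41 + 5*10*(-1 + 190) = -41 + 5*10*189 = -41 + 9450 = 9409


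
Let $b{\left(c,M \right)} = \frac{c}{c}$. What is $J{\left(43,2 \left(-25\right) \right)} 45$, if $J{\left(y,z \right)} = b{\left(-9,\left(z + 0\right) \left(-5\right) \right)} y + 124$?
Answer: $7515$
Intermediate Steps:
$b{\left(c,M \right)} = 1$
$J{\left(y,z \right)} = 124 + y$ ($J{\left(y,z \right)} = 1 y + 124 = y + 124 = 124 + y$)
$J{\left(43,2 \left(-25\right) \right)} 45 = \left(124 + 43\right) 45 = 167 \cdot 45 = 7515$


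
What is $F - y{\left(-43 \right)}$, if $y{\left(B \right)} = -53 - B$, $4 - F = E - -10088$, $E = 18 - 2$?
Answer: $-10090$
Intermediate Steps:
$E = 16$
$F = -10100$ ($F = 4 - \left(16 - -10088\right) = 4 - \left(16 + 10088\right) = 4 - 10104 = -10100$)
$F - y{\left(-43 \right)} = -10100 - \left(-53 - -43\right) = -10100 - \left(-53 + 43\right) = -10100 - -10 = -10100 + 10 = -10090$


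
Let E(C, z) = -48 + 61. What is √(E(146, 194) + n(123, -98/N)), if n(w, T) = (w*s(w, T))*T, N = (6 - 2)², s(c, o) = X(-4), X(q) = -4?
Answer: √12106/2 ≈ 55.014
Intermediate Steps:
s(c, o) = -4
E(C, z) = 13
N = 16 (N = 4² = 16)
n(w, T) = -4*T*w (n(w, T) = (w*(-4))*T = (-4*w)*T = -4*T*w)
√(E(146, 194) + n(123, -98/N)) = √(13 - 4*(-98/16)*123) = √(13 - 4*(-98*1/16)*123) = √(13 - 4*(-49/8)*123) = √(13 + 6027/2) = √(6053/2) = √12106/2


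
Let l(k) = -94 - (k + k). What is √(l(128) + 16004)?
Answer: √15654 ≈ 125.12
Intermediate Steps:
l(k) = -94 - 2*k
√(l(128) + 16004) = √((-94 - 2*128) + 16004) = √((-94 - 256) + 16004) = √(-350 + 16004) = √15654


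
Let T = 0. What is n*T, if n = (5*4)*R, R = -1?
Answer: 0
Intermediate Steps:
n = -20 (n = (5*4)*(-1) = 20*(-1) = -20)
n*T = -20*0 = 0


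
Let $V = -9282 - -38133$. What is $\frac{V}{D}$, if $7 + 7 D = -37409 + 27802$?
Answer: $- \frac{201957}{9614} \approx -21.007$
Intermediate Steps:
$D = - \frac{9614}{7}$ ($D = -1 + \frac{-37409 + 27802}{7} = -1 + \frac{1}{7} \left(-9607\right) = -1 - \frac{9607}{7} = - \frac{9614}{7} \approx -1373.4$)
$V = 28851$ ($V = -9282 + 38133 = 28851$)
$\frac{V}{D} = \frac{28851}{- \frac{9614}{7}} = 28851 \left(- \frac{7}{9614}\right) = - \frac{201957}{9614}$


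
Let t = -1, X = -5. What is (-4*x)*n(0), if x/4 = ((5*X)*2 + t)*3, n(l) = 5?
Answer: 12240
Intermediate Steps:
x = -612 (x = 4*(((5*(-5))*2 - 1)*3) = 4*((-25*2 - 1)*3) = 4*((-50 - 1)*3) = 4*(-51*3) = 4*(-153) = -612)
(-4*x)*n(0) = -4*(-612)*5 = 2448*5 = 12240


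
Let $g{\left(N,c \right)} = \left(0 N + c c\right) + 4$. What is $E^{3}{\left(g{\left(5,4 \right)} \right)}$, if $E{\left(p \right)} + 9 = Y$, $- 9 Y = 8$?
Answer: $- \frac{704969}{729} \approx -967.04$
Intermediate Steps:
$g{\left(N,c \right)} = 4 + c^{2}$ ($g{\left(N,c \right)} = \left(0 + c^{2}\right) + 4 = c^{2} + 4 = 4 + c^{2}$)
$Y = - \frac{8}{9}$ ($Y = \left(- \frac{1}{9}\right) 8 = - \frac{8}{9} \approx -0.88889$)
$E{\left(p \right)} = - \frac{89}{9}$ ($E{\left(p \right)} = -9 - \frac{8}{9} = - \frac{89}{9}$)
$E^{3}{\left(g{\left(5,4 \right)} \right)} = \left(- \frac{89}{9}\right)^{3} = - \frac{704969}{729}$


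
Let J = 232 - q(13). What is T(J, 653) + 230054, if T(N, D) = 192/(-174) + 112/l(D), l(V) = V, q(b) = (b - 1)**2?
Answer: 4356514950/18937 ≈ 2.3005e+5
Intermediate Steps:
q(b) = (-1 + b)**2
J = 88 (J = 232 - (-1 + 13)**2 = 232 - 1*12**2 = 232 - 1*144 = 232 - 144 = 88)
T(N, D) = -32/29 + 112/D (T(N, D) = 192/(-174) + 112/D = 192*(-1/174) + 112/D = -32/29 + 112/D)
T(J, 653) + 230054 = (-32/29 + 112/653) + 230054 = -17648/18937 + 230054 = 4356514950/18937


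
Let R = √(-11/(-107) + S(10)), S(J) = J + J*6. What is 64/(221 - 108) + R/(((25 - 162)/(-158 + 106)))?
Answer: 64/113 + 52*√802607/14659 ≈ 3.7443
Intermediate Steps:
S(J) = 7*J (S(J) = J + 6*J = 7*J)
R = √802607/107 (R = √(-11/(-107) + 7*10) = √(-11*(-1/107) + 70) = √(11/107 + 70) = √(7501/107) = √802607/107 ≈ 8.3727)
64/(221 - 108) + R/(((25 - 162)/(-158 + 106))) = 64/(221 - 108) + (√802607/107)/(((25 - 162)/(-158 + 106))) = 64/113 + (√802607/107)/((-137/(-52))) = 64*(1/113) + (√802607/107)/((-137*(-1/52))) = 64/113 + (√802607/107)/(137/52) = 64/113 + (√802607/107)*(52/137) = 64/113 + 52*√802607/14659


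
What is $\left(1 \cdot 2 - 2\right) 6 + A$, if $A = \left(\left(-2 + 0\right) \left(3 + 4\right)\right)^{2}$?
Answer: $196$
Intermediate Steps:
$A = 196$ ($A = \left(\left(-2\right) 7\right)^{2} = \left(-14\right)^{2} = 196$)
$\left(1 \cdot 2 - 2\right) 6 + A = \left(1 \cdot 2 - 2\right) 6 + 196 = \left(2 - 2\right) 6 + 196 = 0 \cdot 6 + 196 = 0 + 196 = 196$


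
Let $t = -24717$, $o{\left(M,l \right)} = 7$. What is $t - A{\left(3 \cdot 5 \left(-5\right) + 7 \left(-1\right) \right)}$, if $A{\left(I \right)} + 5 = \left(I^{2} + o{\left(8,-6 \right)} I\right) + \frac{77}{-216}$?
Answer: $- \frac{6666115}{216} \approx -30862.0$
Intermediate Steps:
$A{\left(I \right)} = - \frac{1157}{216} + I^{2} + 7 I$ ($A{\left(I \right)} = -5 + \left(\left(I^{2} + 7 I\right) + \frac{77}{-216}\right) = -5 + \left(\left(I^{2} + 7 I\right) + 77 \left(- \frac{1}{216}\right)\right) = -5 - \left(\frac{77}{216} - I^{2} - 7 I\right) = -5 + \left(- \frac{77}{216} + I^{2} + 7 I\right) = - \frac{1157}{216} + I^{2} + 7 I$)
$t - A{\left(3 \cdot 5 \left(-5\right) + 7 \left(-1\right) \right)} = -24717 - \left(- \frac{1157}{216} + \left(3 \cdot 5 \left(-5\right) + 7 \left(-1\right)\right)^{2} + 7 \left(3 \cdot 5 \left(-5\right) + 7 \left(-1\right)\right)\right) = -24717 - \left(- \frac{1157}{216} + \left(15 \left(-5\right) - 7\right)^{2} + 7 \left(15 \left(-5\right) - 7\right)\right) = -24717 - \left(- \frac{1157}{216} + \left(-75 - 7\right)^{2} + 7 \left(-75 - 7\right)\right) = -24717 - \left(- \frac{1157}{216} + \left(-82\right)^{2} + 7 \left(-82\right)\right) = -24717 - \left(- \frac{1157}{216} + 6724 - 574\right) = -24717 - \frac{1327243}{216} = - \frac{6666115}{216}$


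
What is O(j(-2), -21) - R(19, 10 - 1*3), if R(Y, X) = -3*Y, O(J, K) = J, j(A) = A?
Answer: 55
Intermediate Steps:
O(j(-2), -21) - R(19, 10 - 1*3) = -2 - (-3)*19 = -2 - 1*(-57) = -2 + 57 = 55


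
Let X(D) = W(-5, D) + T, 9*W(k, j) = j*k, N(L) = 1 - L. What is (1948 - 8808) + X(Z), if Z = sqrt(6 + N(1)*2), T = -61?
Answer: -6921 - 5*sqrt(6)/9 ≈ -6922.4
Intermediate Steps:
W(k, j) = j*k/9 (W(k, j) = (j*k)/9 = j*k/9)
Z = sqrt(6) (Z = sqrt(6 + (1 - 1*1)*2) = sqrt(6 + (1 - 1)*2) = sqrt(6 + 0*2) = sqrt(6 + 0) = sqrt(6) ≈ 2.4495)
X(D) = -61 - 5*D/9 (X(D) = (1/9)*D*(-5) - 61 = -5*D/9 - 61 = -61 - 5*D/9)
(1948 - 8808) + X(Z) = (1948 - 8808) + (-61 - 5*sqrt(6)/9) = -6860 + (-61 - 5*sqrt(6)/9) = -6921 - 5*sqrt(6)/9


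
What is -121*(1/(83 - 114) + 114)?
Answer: -427493/31 ≈ -13790.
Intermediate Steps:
-121*(1/(83 - 114) + 114) = -121*(1/(-31) + 114) = -121*(-1/31 + 114) = -121*3533/31 = -427493/31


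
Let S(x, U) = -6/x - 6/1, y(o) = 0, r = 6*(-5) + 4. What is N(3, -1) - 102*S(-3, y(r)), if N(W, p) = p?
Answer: 407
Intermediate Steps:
r = -26 (r = -30 + 4 = -26)
S(x, U) = -6 - 6/x (S(x, U) = -6/x - 6*1 = -6/x - 6 = -6 - 6/x)
N(3, -1) - 102*S(-3, y(r)) = -1 - 102*(-6 - 6/(-3)) = -1 - 102*(-6 - 6*(-1/3)) = -1 - 102*(-6 + 2) = -1 - 102*(-4) = -1 + 408 = 407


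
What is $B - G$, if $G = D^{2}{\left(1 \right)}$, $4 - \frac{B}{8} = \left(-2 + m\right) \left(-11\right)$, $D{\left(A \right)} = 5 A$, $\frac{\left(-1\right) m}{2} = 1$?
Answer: $-345$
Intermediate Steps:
$m = -2$ ($m = \left(-2\right) 1 = -2$)
$B = -320$ ($B = 32 - 8 \left(-2 - 2\right) \left(-11\right) = 32 - 8 \left(\left(-4\right) \left(-11\right)\right) = 32 - 352 = -320$)
$G = 25$ ($G = \left(5 \cdot 1\right)^{2} = 5^{2} = 25$)
$B - G = -320 - 25 = -345$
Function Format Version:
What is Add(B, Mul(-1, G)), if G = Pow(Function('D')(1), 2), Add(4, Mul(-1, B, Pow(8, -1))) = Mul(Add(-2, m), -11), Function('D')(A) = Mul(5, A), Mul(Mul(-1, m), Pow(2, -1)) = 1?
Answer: -345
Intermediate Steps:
m = -2 (m = Mul(-2, 1) = -2)
B = -320 (B = Add(32, Mul(-8, Mul(Add(-2, -2), -11))) = Add(32, Mul(-8, Mul(-4, -11))) = Add(32, Mul(-8, 44)) = Add(32, -352) = -320)
G = 25 (G = Pow(Mul(5, 1), 2) = Pow(5, 2) = 25)
Add(B, Mul(-1, G)) = Add(-320, Mul(-1, 25)) = Add(-320, -25) = -345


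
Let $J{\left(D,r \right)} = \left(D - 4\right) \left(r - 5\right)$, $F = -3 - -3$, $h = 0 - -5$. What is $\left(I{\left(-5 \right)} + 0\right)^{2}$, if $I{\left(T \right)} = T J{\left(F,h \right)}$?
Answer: $0$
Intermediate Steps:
$h = 5$ ($h = 0 + 5 = 5$)
$F = 0$ ($F = -3 + 3 = 0$)
$J{\left(D,r \right)} = \left(-5 + r\right) \left(-4 + D\right)$ ($J{\left(D,r \right)} = \left(-4 + D\right) \left(-5 + r\right) = \left(-5 + r\right) \left(-4 + D\right)$)
$I{\left(T \right)} = 0$ ($I{\left(T \right)} = T \left(20 - 0 - 20 + 0 \cdot 5\right) = T \left(20 + 0 - 20 + 0\right) = T 0 = 0$)
$\left(I{\left(-5 \right)} + 0\right)^{2} = \left(0 + 0\right)^{2} = 0^{2} = 0$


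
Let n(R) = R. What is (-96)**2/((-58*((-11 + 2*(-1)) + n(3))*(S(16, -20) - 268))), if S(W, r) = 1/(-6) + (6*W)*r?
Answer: -13824/1903705 ≈ -0.0072616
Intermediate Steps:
S(W, r) = -1/6 + 6*W*r
(-96)**2/((-58*((-11 + 2*(-1)) + n(3))*(S(16, -20) - 268))) = (-96)**2/((-58*((-11 + 2*(-1)) + 3)*((-1/6 + 6*16*(-20)) - 268))) = 9216/((-58*((-11 - 2) + 3)*((-1/6 - 1920) - 268))) = 9216/((-58*(-13 + 3)*(-11521/6 - 268))) = 9216/((-(-580)*(-13129)/6)) = 9216/((-58*65645/3)) = 9216/(-3807410/3) = 9216*(-3/3807410) = -13824/1903705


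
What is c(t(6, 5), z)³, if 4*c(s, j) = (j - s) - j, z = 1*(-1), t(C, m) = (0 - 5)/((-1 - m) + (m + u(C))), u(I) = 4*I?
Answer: 125/778688 ≈ 0.00016053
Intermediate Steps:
t(C, m) = -5/(-1 + 4*C) (t(C, m) = (0 - 5)/((-1 - m) + (m + 4*C)) = -5/(-1 + 4*C))
z = -1
c(s, j) = -s/4 (c(s, j) = ((j - s) - j)/4 = (-s)/4 = -s/4)
c(t(6, 5), z)³ = (-(-5)/(4*(-1 + 4*6)))³ = (-(-5)/(4*(-1 + 24)))³ = (-(-5)/(4*23))³ = (-¼*(-5/23))³ = (5/92)³ = 125/778688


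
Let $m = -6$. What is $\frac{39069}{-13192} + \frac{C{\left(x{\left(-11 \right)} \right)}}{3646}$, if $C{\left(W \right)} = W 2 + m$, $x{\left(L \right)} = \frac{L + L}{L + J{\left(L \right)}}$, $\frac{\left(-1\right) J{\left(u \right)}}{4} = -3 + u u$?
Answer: $- \frac{34419431105}{11615674728} \approx -2.9632$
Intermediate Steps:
$J{\left(u \right)} = 12 - 4 u^{2}$ ($J{\left(u \right)} = - 4 \left(-3 + u u\right) = - 4 \left(-3 + u^{2}\right) = 12 - 4 u^{2}$)
$x{\left(L \right)} = \frac{2 L}{12 + L - 4 L^{2}}$ ($x{\left(L \right)} = \frac{L + L}{L - \left(-12 + 4 L^{2}\right)} = \frac{2 L}{12 + L - 4 L^{2}}$)
$C{\left(W \right)} = -6 + 2 W$ ($C{\left(W \right)} = W 2 - 6 = 2 W - 6 = -6 + 2 W$)
$\frac{39069}{-13192} + \frac{C{\left(x{\left(-11 \right)} \right)}}{3646} = \frac{39069}{-13192} + \frac{-6 + 2 \cdot 2 \left(-11\right) \frac{1}{12 - 11 - 4 \left(-11\right)^{2}}}{3646} = 39069 \left(- \frac{1}{13192}\right) + \left(-6 + 2 \cdot 2 \left(-11\right) \frac{1}{12 - 11 - 484}\right) \frac{1}{3646} = - \frac{39069}{13192} + \left(-6 + 2 \cdot 2 \left(-11\right) \frac{1}{12 - 11 - 484}\right) \frac{1}{3646} = - \frac{39069}{13192} + \left(-6 + 2 \cdot 2 \left(-11\right) \frac{1}{-483}\right) \frac{1}{3646} = - \frac{39069}{13192} + \left(-6 + 2 \cdot 2 \left(-11\right) \left(- \frac{1}{483}\right)\right) \frac{1}{3646} = - \frac{39069}{13192} + \left(-6 + 2 \cdot \frac{22}{483}\right) \frac{1}{3646} = - \frac{39069}{13192} + \left(-6 + \frac{44}{483}\right) \frac{1}{3646} = - \frac{39069}{13192} - \frac{1427}{880509} = - \frac{34419431105}{11615674728}$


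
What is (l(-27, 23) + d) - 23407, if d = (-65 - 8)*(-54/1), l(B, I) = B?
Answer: -19492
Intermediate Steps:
d = 3942 (d = -(-3942) = -73*(-54) = 3942)
(l(-27, 23) + d) - 23407 = (-27 + 3942) - 23407 = 3915 - 23407 = -19492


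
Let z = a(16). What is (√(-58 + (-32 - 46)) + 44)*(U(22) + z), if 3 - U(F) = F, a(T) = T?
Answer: -132 - 6*I*√34 ≈ -132.0 - 34.986*I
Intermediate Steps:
U(F) = 3 - F
z = 16
(√(-58 + (-32 - 46)) + 44)*(U(22) + z) = (√(-58 + (-32 - 46)) + 44)*((3 - 1*22) + 16) = (√(-58 - 78) + 44)*((3 - 22) + 16) = (√(-136) + 44)*(-19 + 16) = (2*I*√34 + 44)*(-3) = (44 + 2*I*√34)*(-3) = -132 - 6*I*√34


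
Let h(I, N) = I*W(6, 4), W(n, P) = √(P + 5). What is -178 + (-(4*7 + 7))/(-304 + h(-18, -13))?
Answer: -63689/358 ≈ -177.90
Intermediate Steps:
W(n, P) = √(5 + P)
h(I, N) = 3*I (h(I, N) = I*√(5 + 4) = I*√9 = I*3 = 3*I)
-178 + (-(4*7 + 7))/(-304 + h(-18, -13)) = -178 + (-(4*7 + 7))/(-304 + 3*(-18)) = -178 + (-(28 + 7))/(-304 - 54) = -178 - 1*35/(-358) = -178 - 35*(-1/358) = -178 + 35/358 = -63689/358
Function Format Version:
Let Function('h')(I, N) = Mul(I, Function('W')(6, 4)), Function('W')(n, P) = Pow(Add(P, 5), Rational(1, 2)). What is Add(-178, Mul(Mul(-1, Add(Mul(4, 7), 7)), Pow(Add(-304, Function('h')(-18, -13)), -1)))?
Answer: Rational(-63689, 358) ≈ -177.90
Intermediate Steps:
Function('W')(n, P) = Pow(Add(5, P), Rational(1, 2))
Function('h')(I, N) = Mul(3, I) (Function('h')(I, N) = Mul(I, Pow(Add(5, 4), Rational(1, 2))) = Mul(I, Pow(9, Rational(1, 2))) = Mul(I, 3) = Mul(3, I))
Add(-178, Mul(Mul(-1, Add(Mul(4, 7), 7)), Pow(Add(-304, Function('h')(-18, -13)), -1))) = Add(-178, Mul(Mul(-1, Add(Mul(4, 7), 7)), Pow(Add(-304, Mul(3, -18)), -1))) = Add(-178, Mul(Mul(-1, Add(28, 7)), Pow(Add(-304, -54), -1))) = Add(-178, Mul(Mul(-1, 35), Pow(-358, -1))) = Add(-178, Mul(-35, Rational(-1, 358))) = Add(-178, Rational(35, 358)) = Rational(-63689, 358)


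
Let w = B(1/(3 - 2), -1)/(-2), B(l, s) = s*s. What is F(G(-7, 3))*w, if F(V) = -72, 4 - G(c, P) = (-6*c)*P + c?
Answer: 36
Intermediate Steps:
G(c, P) = 4 - c + 6*P*c (G(c, P) = 4 - ((-6*c)*P + c) = 4 - (-6*P*c + c) = 4 - (c - 6*P*c) = 4 + (-c + 6*P*c) = 4 - c + 6*P*c)
B(l, s) = s**2
w = -1/2 (w = (-1)**2/(-2) = 1*(-1/2) = -1/2 ≈ -0.50000)
F(G(-7, 3))*w = -72*(-1/2) = 36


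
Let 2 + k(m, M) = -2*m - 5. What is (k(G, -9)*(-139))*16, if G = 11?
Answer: 64496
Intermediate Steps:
k(m, M) = -7 - 2*m (k(m, M) = -2 + (-2*m - 5) = -2 + (-5 - 2*m) = -7 - 2*m)
(k(G, -9)*(-139))*16 = ((-7 - 2*11)*(-139))*16 = ((-7 - 22)*(-139))*16 = -29*(-139)*16 = 4031*16 = 64496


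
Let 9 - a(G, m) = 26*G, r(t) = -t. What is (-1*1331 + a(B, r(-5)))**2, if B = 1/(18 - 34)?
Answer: 111576969/64 ≈ 1.7434e+6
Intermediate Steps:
B = -1/16 (B = 1/(-16) = -1/16 ≈ -0.062500)
a(G, m) = 9 - 26*G
(-1*1331 + a(B, r(-5)))**2 = (-1*1331 + (9 - 26*(-1/16)))**2 = (-1331 + (9 + 13/8))**2 = (-1331 + 85/8)**2 = (-10563/8)**2 = 111576969/64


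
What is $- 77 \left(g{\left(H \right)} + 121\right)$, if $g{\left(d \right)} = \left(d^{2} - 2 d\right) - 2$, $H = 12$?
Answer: $-18403$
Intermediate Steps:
$g{\left(d \right)} = -2 + d^{2} - 2 d$
$- 77 \left(g{\left(H \right)} + 121\right) = - 77 \left(\left(-2 + 12^{2} - 24\right) + 121\right) = - 77 \left(\left(-2 + 144 - 24\right) + 121\right) = - 77 \left(118 + 121\right) = \left(-77\right) 239 = -18403$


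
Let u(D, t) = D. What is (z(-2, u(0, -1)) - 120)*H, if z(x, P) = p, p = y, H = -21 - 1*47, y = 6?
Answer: 7752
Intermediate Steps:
H = -68 (H = -21 - 47 = -68)
p = 6
z(x, P) = 6
(z(-2, u(0, -1)) - 120)*H = (6 - 120)*(-68) = -114*(-68) = 7752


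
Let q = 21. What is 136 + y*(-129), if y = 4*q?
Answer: -10700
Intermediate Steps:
y = 84 (y = 4*21 = 84)
136 + y*(-129) = 136 + 84*(-129) = 136 - 10836 = -10700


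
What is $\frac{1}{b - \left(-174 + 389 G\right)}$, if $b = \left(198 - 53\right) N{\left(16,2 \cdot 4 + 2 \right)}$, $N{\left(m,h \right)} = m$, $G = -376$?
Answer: $\frac{1}{148758} \approx 6.7223 \cdot 10^{-6}$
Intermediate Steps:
$b = 2320$ ($b = \left(198 - 53\right) 16 = 145 \cdot 16 = 2320$)
$\frac{1}{b - \left(-174 + 389 G\right)} = \frac{1}{2320 + \left(174 - -146264\right)} = \frac{1}{2320 + \left(174 + 146264\right)} = \frac{1}{2320 + 146438} = \frac{1}{148758}$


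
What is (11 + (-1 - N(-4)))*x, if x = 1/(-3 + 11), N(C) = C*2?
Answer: 9/4 ≈ 2.2500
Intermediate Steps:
N(C) = 2*C
x = ⅛ (x = 1/8 = ⅛ ≈ 0.12500)
(11 + (-1 - N(-4)))*x = (11 + (-1 - 2*(-4)))*(⅛) = (11 + (-1 - 1*(-8)))*(⅛) = (11 + (-1 + 8))*(⅛) = (11 + 7)*(⅛) = 18*(⅛) = 9/4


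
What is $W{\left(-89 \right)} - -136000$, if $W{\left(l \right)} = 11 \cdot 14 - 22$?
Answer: $136132$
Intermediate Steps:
$W{\left(l \right)} = 132$ ($W{\left(l \right)} = 154 - 22 = 132$)
$W{\left(-89 \right)} - -136000 = 132 - -136000 = 132 + 136000 = 136132$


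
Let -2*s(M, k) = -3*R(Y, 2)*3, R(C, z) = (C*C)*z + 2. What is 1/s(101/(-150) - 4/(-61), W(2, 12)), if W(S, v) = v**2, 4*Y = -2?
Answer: 4/45 ≈ 0.088889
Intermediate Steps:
Y = -1/2 (Y = (1/4)*(-2) = -1/2 ≈ -0.50000)
R(C, z) = 2 + z*C**2 (R(C, z) = C**2*z + 2 = z*C**2 + 2 = 2 + z*C**2)
s(M, k) = 45/4 (s(M, k) = -(-3*(2 + 2*(-1/2)**2))*3/2 = -(-3*(2 + 2*(1/4)))*3/2 = -(-3*(2 + 1/2))*3/2 = -(-3*5/2)*3/2 = -(-15)*3/4 = -1/2*(-45/2) = 45/4)
1/s(101/(-150) - 4/(-61), W(2, 12)) = 1/(45/4) = 4/45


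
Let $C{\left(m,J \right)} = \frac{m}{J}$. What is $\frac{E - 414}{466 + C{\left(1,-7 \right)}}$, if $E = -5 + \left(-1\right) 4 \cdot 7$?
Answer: $- \frac{1043}{1087} \approx -0.95952$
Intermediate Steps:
$E = -33$ ($E = -5 - 28 = -33$)
$\frac{E - 414}{466 + C{\left(1,-7 \right)}} = \frac{-33 - 414}{466 + 1 \frac{1}{-7}} = - \frac{447}{466 + 1 \left(- \frac{1}{7}\right)} = - \frac{447}{466 - \frac{1}{7}} = - \frac{447}{\frac{3261}{7}} = \left(-447\right) \frac{7}{3261} = - \frac{1043}{1087}$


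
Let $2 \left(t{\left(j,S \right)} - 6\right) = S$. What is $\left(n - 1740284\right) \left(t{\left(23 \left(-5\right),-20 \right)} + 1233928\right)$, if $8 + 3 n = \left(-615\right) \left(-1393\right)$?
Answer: $-1795015977820$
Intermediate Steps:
$t{\left(j,S \right)} = 6 + \frac{S}{2}$
$n = \frac{856687}{3}$ ($n = - \frac{8}{3} + \frac{\left(-615\right) \left(-1393\right)}{3} = - \frac{8}{3} + \frac{1}{3} \cdot 856695 = - \frac{8}{3} + 285565 = \frac{856687}{3} \approx 2.8556 \cdot 10^{5}$)
$\left(n - 1740284\right) \left(t{\left(23 \left(-5\right),-20 \right)} + 1233928\right) = \left(\frac{856687}{3} - 1740284\right) \left(\left(6 + \frac{1}{2} \left(-20\right)\right) + 1233928\right) = - \frac{4364165 \left(\left(6 - 10\right) + 1233928\right)}{3} = - \frac{4364165 \left(-4 + 1233928\right)}{3} = \left(- \frac{4364165}{3}\right) 1233924 = -1795015977820$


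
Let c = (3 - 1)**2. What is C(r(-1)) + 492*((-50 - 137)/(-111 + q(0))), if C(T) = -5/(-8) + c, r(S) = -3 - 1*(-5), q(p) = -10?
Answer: 67319/88 ≈ 764.99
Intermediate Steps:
c = 4 (c = 2**2 = 4)
r(S) = 2 (r(S) = -3 + 5 = 2)
C(T) = 37/8 (C(T) = -5/(-8) + 4 = -5*(-1/8) + 4 = 5/8 + 4 = 37/8)
C(r(-1)) + 492*((-50 - 137)/(-111 + q(0))) = 37/8 + 492*((-50 - 137)/(-111 - 10)) = 37/8 + 492*(-187/(-121)) = 37/8 + 492*(-187*(-1/121)) = 37/8 + 492*(17/11) = 37/8 + 8364/11 = 67319/88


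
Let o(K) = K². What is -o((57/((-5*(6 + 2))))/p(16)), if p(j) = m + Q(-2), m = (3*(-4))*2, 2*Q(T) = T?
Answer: -3249/1000000 ≈ -0.0032490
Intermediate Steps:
Q(T) = T/2
m = -24 (m = -12*2 = -24)
p(j) = -25 (p(j) = -24 + (½)*(-2) = -24 - 1 = -25)
-o((57/((-5*(6 + 2))))/p(16)) = -((57/((-5*(6 + 2))))/(-25))² = -((57/((-5*8)))*(-1/25))² = -((57/(-40))*(-1/25))² = -((57*(-1/40))*(-1/25))² = -(-57/40*(-1/25))² = -(57/1000)² = -1*3249/1000000 = -3249/1000000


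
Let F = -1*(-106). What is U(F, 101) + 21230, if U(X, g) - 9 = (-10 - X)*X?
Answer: 8943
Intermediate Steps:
F = 106
U(X, g) = 9 + X*(-10 - X) (U(X, g) = 9 + (-10 - X)*X = 9 + X*(-10 - X))
U(F, 101) + 21230 = (9 - 1*106² - 10*106) + 21230 = (9 - 1*11236 - 1060) + 21230 = (9 - 11236 - 1060) + 21230 = -12287 + 21230 = 8943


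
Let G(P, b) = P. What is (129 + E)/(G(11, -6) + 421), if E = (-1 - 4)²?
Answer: 77/216 ≈ 0.35648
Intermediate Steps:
E = 25 (E = (-5)² = 25)
(129 + E)/(G(11, -6) + 421) = (129 + 25)/(11 + 421) = 154/432 = 154*(1/432) = 77/216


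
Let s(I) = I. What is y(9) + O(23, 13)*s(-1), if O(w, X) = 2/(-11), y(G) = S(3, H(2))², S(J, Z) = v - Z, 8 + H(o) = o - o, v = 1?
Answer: 893/11 ≈ 81.182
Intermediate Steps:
H(o) = -8 (H(o) = -8 + (o - o) = -8 + 0 = -8)
S(J, Z) = 1 - Z
y(G) = 81 (y(G) = (1 - 1*(-8))² = (1 + 8)² = 9² = 81)
O(w, X) = -2/11 (O(w, X) = 2*(-1/11) = -2/11)
y(9) + O(23, 13)*s(-1) = 81 - 2/11*(-1) = 81 + 2/11 = 893/11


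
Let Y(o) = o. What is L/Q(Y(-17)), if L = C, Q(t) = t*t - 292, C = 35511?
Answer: -11837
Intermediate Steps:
Q(t) = -292 + t² (Q(t) = t² - 292 = -292 + t²)
L = 35511
L/Q(Y(-17)) = 35511/(-292 + (-17)²) = 35511/(-292 + 289) = 35511/(-3) = 35511*(-⅓) = -11837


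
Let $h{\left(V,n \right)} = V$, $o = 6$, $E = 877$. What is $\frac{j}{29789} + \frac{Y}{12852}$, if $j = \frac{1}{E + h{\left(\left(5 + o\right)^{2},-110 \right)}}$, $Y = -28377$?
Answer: $- \frac{15622811023}{7075602436} \approx -2.208$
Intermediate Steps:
$j = \frac{1}{998}$ ($j = \frac{1}{877 + \left(5 + 6\right)^{2}} = \frac{1}{877 + 11^{2}} = \frac{1}{877 + 121} = \frac{1}{998} \approx 0.001002$)
$\frac{j}{29789} + \frac{Y}{12852} = \frac{1}{998 \cdot 29789} - \frac{28377}{12852} = \frac{1}{998} \cdot \frac{1}{29789} - \frac{1051}{476} = \frac{1}{29729422} - \frac{1051}{476} = - \frac{15622811023}{7075602436}$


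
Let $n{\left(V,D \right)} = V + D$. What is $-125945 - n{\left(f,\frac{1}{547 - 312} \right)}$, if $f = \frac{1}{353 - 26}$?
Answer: $- \frac{9678244087}{76845} \approx -1.2595 \cdot 10^{5}$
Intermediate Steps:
$f = \frac{1}{327} \approx 0.0030581$
$n{\left(V,D \right)} = D + V$
$-125945 - n{\left(f,\frac{1}{547 - 312} \right)} = -125945 - \left(\frac{1}{547 - 312} + \frac{1}{327}\right) = -125945 - \left(\frac{1}{235} + \frac{1}{327}\right) = -125945 - \frac{562}{76845} = - \frac{9678244087}{76845}$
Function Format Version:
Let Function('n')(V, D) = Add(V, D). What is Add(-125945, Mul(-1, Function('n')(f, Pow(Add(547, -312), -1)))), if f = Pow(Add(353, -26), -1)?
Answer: Rational(-9678244087, 76845) ≈ -1.2595e+5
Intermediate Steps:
f = Rational(1, 327) (f = Pow(327, -1) = Rational(1, 327) ≈ 0.0030581)
Function('n')(V, D) = Add(D, V)
Add(-125945, Mul(-1, Function('n')(f, Pow(Add(547, -312), -1)))) = Add(-125945, Mul(-1, Add(Pow(Add(547, -312), -1), Rational(1, 327)))) = Add(-125945, Mul(-1, Add(Pow(235, -1), Rational(1, 327)))) = Add(-125945, Mul(-1, Add(Rational(1, 235), Rational(1, 327)))) = Add(-125945, Mul(-1, Rational(562, 76845))) = Add(-125945, Rational(-562, 76845)) = Rational(-9678244087, 76845)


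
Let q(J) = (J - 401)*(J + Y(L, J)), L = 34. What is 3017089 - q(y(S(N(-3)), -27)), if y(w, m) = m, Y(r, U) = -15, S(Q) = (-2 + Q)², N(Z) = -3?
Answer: 2999113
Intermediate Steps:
q(J) = (-401 + J)*(-15 + J) (q(J) = (J - 401)*(J - 15) = (-401 + J)*(-15 + J))
3017089 - q(y(S(N(-3)), -27)) = 3017089 - (6015 + (-27)² - 416*(-27)) = 3017089 - (6015 + 729 + 11232) = 3017089 - 1*17976 = 3017089 - 17976 = 2999113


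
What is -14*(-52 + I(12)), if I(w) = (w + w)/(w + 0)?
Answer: 700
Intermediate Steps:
I(w) = 2 (I(w) = (2*w)/w = 2)
-14*(-52 + I(12)) = -14*(-52 + 2) = -14*(-50) = 700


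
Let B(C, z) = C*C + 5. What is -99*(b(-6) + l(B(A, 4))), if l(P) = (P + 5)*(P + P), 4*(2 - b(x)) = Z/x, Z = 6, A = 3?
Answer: -211563/4 ≈ -52891.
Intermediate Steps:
B(C, z) = 5 + C**2 (B(C, z) = C**2 + 5 = 5 + C**2)
b(x) = 2 - 3/(2*x)
l(P) = 2*P*(5 + P) (l(P) = (5 + P)*(2*P) = 2*P*(5 + P))
-99*(b(-6) + l(B(A, 4))) = -99*((2 - 3/2/(-6)) + 2*(5 + 3**2)*(5 + (5 + 3**2))) = -99*((2 - 3/2*(-1/6)) + 2*(5 + 9)*(5 + (5 + 9))) = -99*((2 + 1/4) + 2*14*(5 + 14)) = -99*(9/4 + 2*14*19) = -99*(9/4 + 532) = -99*2137/4 = -211563/4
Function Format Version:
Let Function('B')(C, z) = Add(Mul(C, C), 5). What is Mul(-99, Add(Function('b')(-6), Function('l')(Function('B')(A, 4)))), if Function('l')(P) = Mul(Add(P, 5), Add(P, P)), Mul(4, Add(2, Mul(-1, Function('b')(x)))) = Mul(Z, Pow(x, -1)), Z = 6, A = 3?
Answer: Rational(-211563, 4) ≈ -52891.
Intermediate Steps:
Function('B')(C, z) = Add(5, Pow(C, 2)) (Function('B')(C, z) = Add(Pow(C, 2), 5) = Add(5, Pow(C, 2)))
Function('b')(x) = Add(2, Mul(Rational(-3, 2), Pow(x, -1))) (Function('b')(x) = Add(2, Mul(Rational(-1, 4), Mul(6, Pow(x, -1)))) = Add(2, Mul(Rational(-3, 2), Pow(x, -1))))
Function('l')(P) = Mul(2, P, Add(5, P)) (Function('l')(P) = Mul(Add(5, P), Mul(2, P)) = Mul(2, P, Add(5, P)))
Mul(-99, Add(Function('b')(-6), Function('l')(Function('B')(A, 4)))) = Mul(-99, Add(Add(2, Mul(Rational(-3, 2), Pow(-6, -1))), Mul(2, Add(5, Pow(3, 2)), Add(5, Add(5, Pow(3, 2)))))) = Mul(-99, Add(Add(2, Mul(Rational(-3, 2), Rational(-1, 6))), Mul(2, Add(5, 9), Add(5, Add(5, 9))))) = Mul(-99, Add(Add(2, Rational(1, 4)), Mul(2, 14, Add(5, 14)))) = Mul(-99, Add(Rational(9, 4), Mul(2, 14, 19))) = Mul(-99, Add(Rational(9, 4), 532)) = Mul(-99, Rational(2137, 4)) = Rational(-211563, 4)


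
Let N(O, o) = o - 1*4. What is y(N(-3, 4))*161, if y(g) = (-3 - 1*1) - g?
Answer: -644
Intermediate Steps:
N(O, o) = -4 + o (N(O, o) = o - 4 = -4 + o)
y(g) = -4 - g (y(g) = (-3 - 1) - g = -4 - g)
y(N(-3, 4))*161 = (-4 - (-4 + 4))*161 = (-4 - 1*0)*161 = (-4 + 0)*161 = -4*161 = -644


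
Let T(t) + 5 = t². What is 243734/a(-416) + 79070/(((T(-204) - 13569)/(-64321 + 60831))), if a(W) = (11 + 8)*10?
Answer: -11399132043/1331995 ≈ -8557.9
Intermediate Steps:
a(W) = 190 (a(W) = 19*10 = 190)
T(t) = -5 + t²
243734/a(-416) + 79070/(((T(-204) - 13569)/(-64321 + 60831))) = 243734/190 + 79070/((((-5 + (-204)²) - 13569)/(-64321 + 60831))) = 243734*(1/190) + 79070/((((-5 + 41616) - 13569)/(-3490))) = 121867/95 + 79070/(((41611 - 13569)*(-1/3490))) = 121867/95 + 79070/((28042*(-1/3490))) = 121867/95 + 79070/(-14021/1745) = 121867/95 + 79070*(-1745/14021) = 121867/95 - 137977150/14021 = -11399132043/1331995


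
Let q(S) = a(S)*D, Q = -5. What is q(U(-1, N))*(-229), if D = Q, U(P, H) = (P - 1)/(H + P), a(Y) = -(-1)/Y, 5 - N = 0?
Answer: -2290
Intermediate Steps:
N = 5 (N = 5 - 1*0 = 5 + 0 = 5)
a(Y) = 1/Y
U(P, H) = (-1 + P)/(H + P)
D = -5
q(S) = -5/S
q(U(-1, N))*(-229) = -5*(5 - 1)/(-1 - 1)*(-229) = -5/(-2/4)*(-229) = -5/((¼)*(-2))*(-229) = -5/(-½)*(-229) = -5*(-2)*(-229) = 10*(-229) = -2290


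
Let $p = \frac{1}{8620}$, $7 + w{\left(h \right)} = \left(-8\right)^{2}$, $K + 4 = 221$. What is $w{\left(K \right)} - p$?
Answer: $\frac{491339}{8620} \approx 57.0$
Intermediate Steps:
$K = 217$ ($K = -4 + 221 = 217$)
$w{\left(h \right)} = 57$ ($w{\left(h \right)} = -7 + \left(-8\right)^{2} = -7 + 64 = 57$)
$p = \frac{1}{8620} \approx 0.00011601$
$w{\left(K \right)} - p = 57 - \frac{1}{8620} = \frac{491339}{8620}$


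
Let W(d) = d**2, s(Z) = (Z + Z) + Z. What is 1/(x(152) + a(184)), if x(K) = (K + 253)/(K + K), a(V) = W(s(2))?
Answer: 304/11349 ≈ 0.026787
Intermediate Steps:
s(Z) = 3*Z (s(Z) = 2*Z + Z = 3*Z)
a(V) = 36 (a(V) = (3*2)**2 = 6**2 = 36)
x(K) = (253 + K)/(2*K) (x(K) = (253 + K)/((2*K)) = (253 + K)*(1/(2*K)) = (253 + K)/(2*K))
1/(x(152) + a(184)) = 1/((1/2)*(253 + 152)/152 + 36) = 1/((1/2)*(1/152)*405 + 36) = 1/(405/304 + 36) = 1/(11349/304) = 304/11349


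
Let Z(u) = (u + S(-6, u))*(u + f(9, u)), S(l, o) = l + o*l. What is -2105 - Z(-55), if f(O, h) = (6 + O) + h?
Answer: 23450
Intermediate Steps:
f(O, h) = 6 + O + h
S(l, o) = l + l*o
Z(u) = (-6 - 5*u)*(15 + 2*u) (Z(u) = (u - 6*(1 + u))*(u + (6 + 9 + u)) = (u + (-6 - 6*u))*(u + (15 + u)) = (-6 - 5*u)*(15 + 2*u))
-2105 - Z(-55) = -2105 - (-90 - 87*(-55) - 10*(-55)²) = -2105 - (-90 + 4785 - 10*3025) = -2105 - (-90 + 4785 - 30250) = -2105 - 1*(-25555) = -2105 + 25555 = 23450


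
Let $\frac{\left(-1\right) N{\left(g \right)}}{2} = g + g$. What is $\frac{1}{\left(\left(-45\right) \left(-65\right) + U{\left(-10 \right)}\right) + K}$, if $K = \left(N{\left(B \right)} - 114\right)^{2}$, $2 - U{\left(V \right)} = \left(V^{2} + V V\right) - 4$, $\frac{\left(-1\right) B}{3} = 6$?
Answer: $\frac{1}{4495} \approx 0.00022247$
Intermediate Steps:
$B = -18$ ($B = \left(-3\right) 6 = -18$)
$N{\left(g \right)} = - 4 g$ ($N{\left(g \right)} = - 2 \left(g + g\right) = - 2 \cdot 2 g = - 4 g$)
$U{\left(V \right)} = 6 - 2 V^{2}$ ($U{\left(V \right)} = 2 - \left(\left(V^{2} + V V\right) - 4\right) = 2 - \left(\left(V^{2} + V^{2}\right) - 4\right) = 2 - \left(2 V^{2} - 4\right) = 2 - \left(-4 + 2 V^{2}\right) = 6 - 2 V^{2}$)
$K = 1764$ ($K = \left(\left(-4\right) \left(-18\right) - 114\right)^{2} = \left(72 - 114\right)^{2} = \left(-42\right)^{2} = 1764$)
$\frac{1}{\left(\left(-45\right) \left(-65\right) + U{\left(-10 \right)}\right) + K} = \frac{1}{\left(\left(-45\right) \left(-65\right) + \left(6 - 2 \left(-10\right)^{2}\right)\right) + 1764} = \frac{1}{\left(2925 + \left(6 - 200\right)\right) + 1764} = \frac{1}{\left(2925 - 194\right) + 1764} = \frac{1}{2731 + 1764} = \frac{1}{4495}$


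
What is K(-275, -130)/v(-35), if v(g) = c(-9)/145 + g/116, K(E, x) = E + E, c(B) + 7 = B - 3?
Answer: 319000/251 ≈ 1270.9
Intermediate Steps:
c(B) = -10 + B (c(B) = -7 + (B - 3) = -7 + (-3 + B) = -10 + B)
K(E, x) = 2*E
v(g) = -19/145 + g/116 (v(g) = (-10 - 9)/145 + g/116 = -19*1/145 + g*(1/116) = -19/145 + g/116)
K(-275, -130)/v(-35) = (2*(-275))/(-19/145 + (1/116)*(-35)) = -550/(-19/145 - 35/116) = -550/(-251/580) = -550*(-580/251) = 319000/251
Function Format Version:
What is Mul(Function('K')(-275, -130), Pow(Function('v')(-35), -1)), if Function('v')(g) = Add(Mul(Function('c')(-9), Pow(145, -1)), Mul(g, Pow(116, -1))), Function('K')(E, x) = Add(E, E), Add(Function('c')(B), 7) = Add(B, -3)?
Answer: Rational(319000, 251) ≈ 1270.9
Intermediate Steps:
Function('c')(B) = Add(-10, B) (Function('c')(B) = Add(-7, Add(B, -3)) = Add(-7, Add(-3, B)) = Add(-10, B))
Function('K')(E, x) = Mul(2, E)
Function('v')(g) = Add(Rational(-19, 145), Mul(Rational(1, 116), g)) (Function('v')(g) = Add(Mul(Add(-10, -9), Pow(145, -1)), Mul(g, Pow(116, -1))) = Add(Mul(-19, Rational(1, 145)), Mul(g, Rational(1, 116))) = Add(Rational(-19, 145), Mul(Rational(1, 116), g)))
Mul(Function('K')(-275, -130), Pow(Function('v')(-35), -1)) = Mul(Mul(2, -275), Pow(Add(Rational(-19, 145), Mul(Rational(1, 116), -35)), -1)) = Mul(-550, Pow(Add(Rational(-19, 145), Rational(-35, 116)), -1)) = Mul(-550, Pow(Rational(-251, 580), -1)) = Mul(-550, Rational(-580, 251)) = Rational(319000, 251)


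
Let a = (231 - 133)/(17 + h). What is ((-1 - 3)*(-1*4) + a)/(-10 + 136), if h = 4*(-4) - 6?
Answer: -1/35 ≈ -0.028571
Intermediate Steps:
h = -22 (h = -16 - 6 = -22)
a = -98/5 (a = (231 - 133)/(17 - 22) = 98/(-5) = 98*(-⅕) = -98/5 ≈ -19.600)
((-1 - 3)*(-1*4) + a)/(-10 + 136) = ((-1 - 3)*(-1*4) - 98/5)/(-10 + 136) = (-4*(-4) - 98/5)/126 = (16 - 98/5)*(1/126) = -18/5*1/126 = -1/35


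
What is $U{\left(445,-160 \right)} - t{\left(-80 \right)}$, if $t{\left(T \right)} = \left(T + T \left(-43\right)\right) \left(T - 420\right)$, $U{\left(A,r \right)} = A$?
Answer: $1680445$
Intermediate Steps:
$t{\left(T \right)} = - 42 T \left(-420 + T\right)$ ($t{\left(T \right)} = \left(T - 43 T\right) \left(-420 + T\right) = - 42 T \left(-420 + T\right)$)
$U{\left(445,-160 \right)} - t{\left(-80 \right)} = 445 - 42 \left(-80\right) \left(420 - -80\right) = 445 - 42 \left(-80\right) \left(420 + 80\right) = 445 - 42 \left(-80\right) 500 = 445 - -1680000 = 445 + 1680000 = 1680445$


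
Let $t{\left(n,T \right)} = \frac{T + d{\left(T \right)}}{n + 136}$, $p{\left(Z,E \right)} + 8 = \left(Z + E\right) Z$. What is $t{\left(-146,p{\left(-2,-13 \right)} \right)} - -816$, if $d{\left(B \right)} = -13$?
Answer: $\frac{8151}{10} \approx 815.1$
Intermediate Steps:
$p{\left(Z,E \right)} = -8 + Z \left(E + Z\right)$ ($p{\left(Z,E \right)} = -8 + \left(Z + E\right) Z = -8 + \left(E + Z\right) Z = -8 + Z \left(E + Z\right)$)
$t{\left(n,T \right)} = \frac{-13 + T}{136 + n}$ ($t{\left(n,T \right)} = \frac{T - 13}{n + 136} = \frac{-13 + T}{136 + n}$)
$t{\left(-146,p{\left(-2,-13 \right)} \right)} - -816 = \frac{-13 - \left(-18 - 4\right)}{136 - 146} - -816 = \frac{-13 + \left(-8 + 4 + 26\right)}{-10} + 816 = - \frac{-13 + 22}{10} + 816 = \left(- \frac{1}{10}\right) 9 + 816 = - \frac{9}{10} + 816 = \frac{8151}{10}$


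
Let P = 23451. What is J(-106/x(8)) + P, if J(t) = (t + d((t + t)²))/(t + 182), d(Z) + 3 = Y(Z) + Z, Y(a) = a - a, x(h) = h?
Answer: 15832169/675 ≈ 23455.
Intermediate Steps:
Y(a) = 0
d(Z) = -3 + Z (d(Z) = -3 + (0 + Z) = -3 + Z)
J(t) = (-3 + t + 4*t²)/(182 + t) (J(t) = (t + (-3 + (t + t)²))/(t + 182) = (t + (-3 + (2*t)²))/(182 + t) = (t + (-3 + 4*t²))/(182 + t) = (-3 + t + 4*t²)/(182 + t))
J(-106/x(8)) + P = (-3 - 106/8 + 4*(-106/8)²)/(182 - 106/8) + 23451 = (-3 - 106*⅛ + 4*(-106*⅛)²)/(182 - 106*⅛) + 23451 = (-3 - 53/4 + 4*(-53/4)²)/(182 - 53/4) + 23451 = (-3 - 53/4 + 4*(2809/16))/(675/4) + 23451 = 4*(-3 - 53/4 + 2809/4)/675 + 23451 = (4/675)*686 + 23451 = 2744/675 + 23451 = 15832169/675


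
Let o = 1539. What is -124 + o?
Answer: 1415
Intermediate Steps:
-124 + o = -124 + 1539 = 1415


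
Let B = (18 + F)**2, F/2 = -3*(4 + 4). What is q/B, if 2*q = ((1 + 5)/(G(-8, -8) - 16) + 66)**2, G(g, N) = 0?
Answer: 1225/512 ≈ 2.3926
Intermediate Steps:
F = -48 (F = 2*(-3*(4 + 4)) = 2*(-3*8) = 2*(-24) = -48)
B = 900 (B = (18 - 48)**2 = (-30)**2 = 900)
q = 275625/128 (q = ((1 + 5)/(0 - 16) + 66)**2/2 = (6/(-16) + 66)**2/2 = (6*(-1/16) + 66)**2/2 = (-3/8 + 66)**2/2 = (525/8)**2/2 = (1/2)*(275625/64) = 275625/128 ≈ 2153.3)
q/B = (275625/128)/900 = (275625/128)*(1/900) = 1225/512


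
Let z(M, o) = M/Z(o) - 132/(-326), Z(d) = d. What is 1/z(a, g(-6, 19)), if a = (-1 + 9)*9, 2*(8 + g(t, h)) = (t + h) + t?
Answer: -163/2542 ≈ -0.064123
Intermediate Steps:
g(t, h) = -8 + t + h/2 (g(t, h) = -8 + ((t + h) + t)/2 = -8 + ((h + t) + t)/2 = -8 + (h + 2*t)/2 = -8 + (t + h/2) = -8 + t + h/2)
a = 72 (a = 8*9 = 72)
z(M, o) = 66/163 + M/o (z(M, o) = M/o - 132/(-326) = M/o - 132*(-1/326) = M/o + 66/163 = 66/163 + M/o)
1/z(a, g(-6, 19)) = 1/(66/163 + 72/(-8 - 6 + (½)*19)) = 1/(66/163 + 72/(-8 - 6 + 19/2)) = 1/(66/163 + 72/(-9/2)) = 1/(66/163 + 72*(-2/9)) = 1/(66/163 - 16) = 1/(-2542/163) = -163/2542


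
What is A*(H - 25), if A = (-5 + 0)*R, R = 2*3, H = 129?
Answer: -3120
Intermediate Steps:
R = 6
A = -30 (A = (-5 + 0)*6 = -5*6 = -30)
A*(H - 25) = -30*(129 - 25) = -30*104 = -3120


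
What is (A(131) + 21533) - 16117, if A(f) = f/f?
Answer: 5417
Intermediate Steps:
A(f) = 1
(A(131) + 21533) - 16117 = (1 + 21533) - 16117 = 21534 - 16117 = 5417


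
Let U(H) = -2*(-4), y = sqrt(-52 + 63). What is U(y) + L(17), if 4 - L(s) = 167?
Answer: -155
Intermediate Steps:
L(s) = -163 (L(s) = 4 - 1*167 = 4 - 167 = -163)
y = sqrt(11) ≈ 3.3166
U(H) = 8
U(y) + L(17) = 8 - 163 = -155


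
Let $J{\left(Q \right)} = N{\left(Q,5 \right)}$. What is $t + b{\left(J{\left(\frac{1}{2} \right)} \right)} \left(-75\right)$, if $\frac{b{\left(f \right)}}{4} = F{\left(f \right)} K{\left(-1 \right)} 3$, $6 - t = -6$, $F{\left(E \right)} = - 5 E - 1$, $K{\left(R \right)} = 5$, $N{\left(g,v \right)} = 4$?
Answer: $94512$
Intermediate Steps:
$J{\left(Q \right)} = 4$
$F{\left(E \right)} = -1 - 5 E$
$t = 12$ ($t = 6 - -6 = 6 + 6 = 12$)
$b{\left(f \right)} = -60 - 300 f$ ($b{\left(f \right)} = 4 \left(-1 - 5 f\right) 5 \cdot 3 = 4 \left(-5 - 25 f\right) 3 = 4 \left(-15 - 75 f\right) = -60 - 300 f$)
$t + b{\left(J{\left(\frac{1}{2} \right)} \right)} \left(-75\right) = 12 + \left(-60 - 1200\right) \left(-75\right) = 12 - -94500 = 12 + 94500 = 94512$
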